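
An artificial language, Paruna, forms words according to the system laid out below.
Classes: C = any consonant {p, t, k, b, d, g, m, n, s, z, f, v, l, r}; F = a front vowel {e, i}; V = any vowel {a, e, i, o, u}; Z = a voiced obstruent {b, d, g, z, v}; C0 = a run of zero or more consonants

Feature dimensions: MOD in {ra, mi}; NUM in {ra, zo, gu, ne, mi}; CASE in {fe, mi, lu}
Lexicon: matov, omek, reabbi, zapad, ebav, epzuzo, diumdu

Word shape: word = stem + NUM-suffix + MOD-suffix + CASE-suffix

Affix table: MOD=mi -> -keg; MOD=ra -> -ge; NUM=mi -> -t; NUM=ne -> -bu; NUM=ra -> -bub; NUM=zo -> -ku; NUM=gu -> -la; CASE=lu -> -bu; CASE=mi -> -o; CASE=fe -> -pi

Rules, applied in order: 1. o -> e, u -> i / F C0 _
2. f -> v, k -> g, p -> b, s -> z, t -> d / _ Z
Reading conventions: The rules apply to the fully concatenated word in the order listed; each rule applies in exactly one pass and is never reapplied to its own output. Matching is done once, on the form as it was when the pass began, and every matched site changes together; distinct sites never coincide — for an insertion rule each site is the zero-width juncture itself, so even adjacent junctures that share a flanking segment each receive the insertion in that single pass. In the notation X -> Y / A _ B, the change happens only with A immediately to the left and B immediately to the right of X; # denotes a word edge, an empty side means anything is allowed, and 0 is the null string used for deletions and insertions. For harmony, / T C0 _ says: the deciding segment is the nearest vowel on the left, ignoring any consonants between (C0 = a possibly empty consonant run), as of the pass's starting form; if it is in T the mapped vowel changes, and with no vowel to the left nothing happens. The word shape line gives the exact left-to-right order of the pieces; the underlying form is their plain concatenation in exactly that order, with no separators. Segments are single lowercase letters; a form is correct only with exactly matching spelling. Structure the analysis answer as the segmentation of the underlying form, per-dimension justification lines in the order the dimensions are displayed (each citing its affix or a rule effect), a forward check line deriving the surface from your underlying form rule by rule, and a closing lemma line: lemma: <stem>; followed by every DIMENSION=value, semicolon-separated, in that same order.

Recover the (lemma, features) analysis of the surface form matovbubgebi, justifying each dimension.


underlying: matov-bub-ge-bu
MOD=ra - signalled by the affix -ge
NUM=ra - signalled by the affix -bub
CASE=lu - signalled by the affix -bu
check: matovbubgebu -> matovbubgebi -> matovbubgebi
lemma: matov; MOD=ra; NUM=ra; CASE=lu


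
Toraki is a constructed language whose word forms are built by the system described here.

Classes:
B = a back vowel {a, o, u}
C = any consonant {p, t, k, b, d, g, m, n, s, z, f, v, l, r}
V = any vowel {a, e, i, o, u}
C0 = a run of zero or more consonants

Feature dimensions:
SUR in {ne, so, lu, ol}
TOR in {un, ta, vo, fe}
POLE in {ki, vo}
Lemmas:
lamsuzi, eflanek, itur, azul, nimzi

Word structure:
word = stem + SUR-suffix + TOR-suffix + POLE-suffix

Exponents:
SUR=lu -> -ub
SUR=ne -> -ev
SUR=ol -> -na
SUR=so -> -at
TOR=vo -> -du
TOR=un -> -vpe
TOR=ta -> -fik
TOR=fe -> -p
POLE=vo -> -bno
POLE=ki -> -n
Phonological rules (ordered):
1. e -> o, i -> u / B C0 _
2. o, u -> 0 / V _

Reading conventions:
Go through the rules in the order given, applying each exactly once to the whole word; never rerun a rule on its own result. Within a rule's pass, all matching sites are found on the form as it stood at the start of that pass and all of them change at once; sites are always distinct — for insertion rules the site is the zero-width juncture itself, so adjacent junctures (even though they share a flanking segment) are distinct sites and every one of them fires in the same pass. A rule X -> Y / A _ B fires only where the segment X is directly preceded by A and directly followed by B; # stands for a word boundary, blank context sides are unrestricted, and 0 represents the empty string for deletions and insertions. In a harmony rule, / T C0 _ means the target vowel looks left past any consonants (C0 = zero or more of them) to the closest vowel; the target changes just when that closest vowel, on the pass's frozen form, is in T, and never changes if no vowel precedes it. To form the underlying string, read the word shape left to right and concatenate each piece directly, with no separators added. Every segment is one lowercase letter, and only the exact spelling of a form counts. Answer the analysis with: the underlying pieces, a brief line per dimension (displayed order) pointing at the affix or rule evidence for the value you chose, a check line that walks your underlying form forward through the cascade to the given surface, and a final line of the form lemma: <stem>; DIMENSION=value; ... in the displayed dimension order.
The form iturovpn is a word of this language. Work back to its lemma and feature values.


underlying: itur-ev-p-n
SUR=ne - signalled by the affix -ev
TOR=fe - signalled by the affix -p
POLE=ki - signalled by the affix -n
check: iturevpn -> iturovpn -> iturovpn
lemma: itur; SUR=ne; TOR=fe; POLE=ki


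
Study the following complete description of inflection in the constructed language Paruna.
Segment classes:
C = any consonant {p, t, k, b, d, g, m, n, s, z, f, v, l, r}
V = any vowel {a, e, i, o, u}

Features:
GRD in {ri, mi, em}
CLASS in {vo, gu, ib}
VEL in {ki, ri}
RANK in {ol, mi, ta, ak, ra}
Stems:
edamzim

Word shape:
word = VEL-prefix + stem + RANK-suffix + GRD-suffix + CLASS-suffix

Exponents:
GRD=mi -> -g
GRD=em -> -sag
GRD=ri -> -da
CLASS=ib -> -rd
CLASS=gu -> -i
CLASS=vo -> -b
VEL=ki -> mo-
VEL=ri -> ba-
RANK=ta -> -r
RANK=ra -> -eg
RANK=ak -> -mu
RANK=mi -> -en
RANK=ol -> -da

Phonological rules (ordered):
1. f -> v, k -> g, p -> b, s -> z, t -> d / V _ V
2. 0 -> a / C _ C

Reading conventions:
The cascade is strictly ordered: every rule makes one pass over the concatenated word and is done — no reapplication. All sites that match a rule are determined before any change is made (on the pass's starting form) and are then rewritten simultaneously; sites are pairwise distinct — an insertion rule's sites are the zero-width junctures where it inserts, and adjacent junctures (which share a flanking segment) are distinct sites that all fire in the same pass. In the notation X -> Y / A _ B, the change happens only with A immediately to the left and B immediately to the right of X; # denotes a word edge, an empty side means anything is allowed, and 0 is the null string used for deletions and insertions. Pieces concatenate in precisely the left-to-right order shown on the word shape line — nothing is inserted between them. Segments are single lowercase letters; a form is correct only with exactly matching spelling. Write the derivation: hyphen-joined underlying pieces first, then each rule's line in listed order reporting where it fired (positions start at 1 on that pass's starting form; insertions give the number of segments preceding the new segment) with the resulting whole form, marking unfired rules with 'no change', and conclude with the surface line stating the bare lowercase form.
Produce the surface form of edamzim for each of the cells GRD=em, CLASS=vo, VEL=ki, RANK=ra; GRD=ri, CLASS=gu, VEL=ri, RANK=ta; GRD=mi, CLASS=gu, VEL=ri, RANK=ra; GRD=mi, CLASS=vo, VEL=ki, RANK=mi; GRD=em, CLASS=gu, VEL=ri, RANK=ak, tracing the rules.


cell GRD=em, CLASS=vo, VEL=ki, RANK=ra:
underlying: mo-edamzim-eg-sag-b
1. f -> v, k -> g, p -> b, s -> z, t -> d / V _ V: no change
2. 0 -> a / C _ C: inserts after position(s) 6, 11, 14: moedamazimegasagab
surface: moedamazimegasagab

cell GRD=ri, CLASS=gu, VEL=ri, RANK=ta:
underlying: ba-edamzim-r-da-i
1. f -> v, k -> g, p -> b, s -> z, t -> d / V _ V: no change
2. 0 -> a / C _ C: inserts after position(s) 6, 9, 10: baedamazimaradai
surface: baedamazimaradai

cell GRD=mi, CLASS=gu, VEL=ri, RANK=ra:
underlying: ba-edamzim-eg-g-i
1. f -> v, k -> g, p -> b, s -> z, t -> d / V _ V: no change
2. 0 -> a / C _ C: inserts after position(s) 6, 11: baedamazimegagi
surface: baedamazimegagi

cell GRD=mi, CLASS=vo, VEL=ki, RANK=mi:
underlying: mo-edamzim-en-g-b
1. f -> v, k -> g, p -> b, s -> z, t -> d / V _ V: no change
2. 0 -> a / C _ C: inserts after position(s) 6, 11, 12: moedamazimenagab
surface: moedamazimenagab

cell GRD=em, CLASS=gu, VEL=ri, RANK=ak:
underlying: ba-edamzim-mu-sag-i
1. f -> v, k -> g, p -> b, s -> z, t -> d / V _ V: fires at position(s) 12: baedamzimmuzagi
2. 0 -> a / C _ C: inserts after position(s) 6, 9: baedamazimamuzagi
surface: baedamazimamuzagi


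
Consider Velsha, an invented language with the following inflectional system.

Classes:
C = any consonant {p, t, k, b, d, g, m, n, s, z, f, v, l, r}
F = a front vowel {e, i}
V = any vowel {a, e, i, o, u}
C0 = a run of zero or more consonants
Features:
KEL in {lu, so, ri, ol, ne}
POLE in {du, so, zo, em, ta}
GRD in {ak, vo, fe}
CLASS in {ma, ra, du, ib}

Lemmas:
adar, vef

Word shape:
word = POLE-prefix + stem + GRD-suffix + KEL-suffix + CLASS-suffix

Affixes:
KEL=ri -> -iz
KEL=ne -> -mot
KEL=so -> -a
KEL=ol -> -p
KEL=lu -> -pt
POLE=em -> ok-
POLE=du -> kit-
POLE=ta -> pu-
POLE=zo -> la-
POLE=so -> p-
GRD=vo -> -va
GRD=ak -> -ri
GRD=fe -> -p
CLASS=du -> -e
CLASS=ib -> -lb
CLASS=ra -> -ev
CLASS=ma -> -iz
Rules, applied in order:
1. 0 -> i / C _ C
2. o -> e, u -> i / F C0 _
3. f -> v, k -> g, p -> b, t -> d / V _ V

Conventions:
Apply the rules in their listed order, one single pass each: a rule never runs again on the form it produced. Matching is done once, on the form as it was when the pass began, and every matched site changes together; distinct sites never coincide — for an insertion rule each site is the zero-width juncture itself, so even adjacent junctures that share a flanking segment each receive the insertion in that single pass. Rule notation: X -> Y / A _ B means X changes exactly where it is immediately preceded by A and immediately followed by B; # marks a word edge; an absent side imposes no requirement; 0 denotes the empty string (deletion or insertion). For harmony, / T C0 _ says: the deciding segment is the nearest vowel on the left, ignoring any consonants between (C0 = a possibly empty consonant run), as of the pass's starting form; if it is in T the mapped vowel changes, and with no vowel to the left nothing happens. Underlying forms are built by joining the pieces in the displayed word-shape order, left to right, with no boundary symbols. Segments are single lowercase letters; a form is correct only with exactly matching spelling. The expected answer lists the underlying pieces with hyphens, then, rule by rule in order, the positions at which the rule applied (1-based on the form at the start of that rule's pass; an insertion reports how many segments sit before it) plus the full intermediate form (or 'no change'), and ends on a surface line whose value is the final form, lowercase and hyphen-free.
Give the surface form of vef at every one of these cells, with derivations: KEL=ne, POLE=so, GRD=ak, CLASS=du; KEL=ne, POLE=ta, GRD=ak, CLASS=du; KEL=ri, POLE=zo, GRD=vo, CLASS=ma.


cell KEL=ne, POLE=so, GRD=ak, CLASS=du:
underlying: p-vef-ri-mot-e
1. 0 -> i / C _ C: inserts after position(s) 1, 4: pivefirimote
2. o -> e, u -> i / F C0 _: fires at position(s) 10: pivefirimete
3. f -> v, k -> g, p -> b, t -> d / V _ V: fires at position(s) 5, 11: pivevirimede
surface: pivevirimede

cell KEL=ne, POLE=ta, GRD=ak, CLASS=du:
underlying: pu-vef-ri-mot-e
1. 0 -> i / C _ C: inserts after position(s) 5: puvefirimote
2. o -> e, u -> i / F C0 _: fires at position(s) 10: puvefirimete
3. f -> v, k -> g, p -> b, t -> d / V _ V: fires at position(s) 5, 11: puvevirimede
surface: puvevirimede

cell KEL=ri, POLE=zo, GRD=vo, CLASS=ma:
underlying: la-vef-va-iz-iz
1. 0 -> i / C _ C: inserts after position(s) 5: lavefivaiziz
2. o -> e, u -> i / F C0 _: no change
3. f -> v, k -> g, p -> b, t -> d / V _ V: fires at position(s) 5: lavevivaiziz
surface: lavevivaiziz


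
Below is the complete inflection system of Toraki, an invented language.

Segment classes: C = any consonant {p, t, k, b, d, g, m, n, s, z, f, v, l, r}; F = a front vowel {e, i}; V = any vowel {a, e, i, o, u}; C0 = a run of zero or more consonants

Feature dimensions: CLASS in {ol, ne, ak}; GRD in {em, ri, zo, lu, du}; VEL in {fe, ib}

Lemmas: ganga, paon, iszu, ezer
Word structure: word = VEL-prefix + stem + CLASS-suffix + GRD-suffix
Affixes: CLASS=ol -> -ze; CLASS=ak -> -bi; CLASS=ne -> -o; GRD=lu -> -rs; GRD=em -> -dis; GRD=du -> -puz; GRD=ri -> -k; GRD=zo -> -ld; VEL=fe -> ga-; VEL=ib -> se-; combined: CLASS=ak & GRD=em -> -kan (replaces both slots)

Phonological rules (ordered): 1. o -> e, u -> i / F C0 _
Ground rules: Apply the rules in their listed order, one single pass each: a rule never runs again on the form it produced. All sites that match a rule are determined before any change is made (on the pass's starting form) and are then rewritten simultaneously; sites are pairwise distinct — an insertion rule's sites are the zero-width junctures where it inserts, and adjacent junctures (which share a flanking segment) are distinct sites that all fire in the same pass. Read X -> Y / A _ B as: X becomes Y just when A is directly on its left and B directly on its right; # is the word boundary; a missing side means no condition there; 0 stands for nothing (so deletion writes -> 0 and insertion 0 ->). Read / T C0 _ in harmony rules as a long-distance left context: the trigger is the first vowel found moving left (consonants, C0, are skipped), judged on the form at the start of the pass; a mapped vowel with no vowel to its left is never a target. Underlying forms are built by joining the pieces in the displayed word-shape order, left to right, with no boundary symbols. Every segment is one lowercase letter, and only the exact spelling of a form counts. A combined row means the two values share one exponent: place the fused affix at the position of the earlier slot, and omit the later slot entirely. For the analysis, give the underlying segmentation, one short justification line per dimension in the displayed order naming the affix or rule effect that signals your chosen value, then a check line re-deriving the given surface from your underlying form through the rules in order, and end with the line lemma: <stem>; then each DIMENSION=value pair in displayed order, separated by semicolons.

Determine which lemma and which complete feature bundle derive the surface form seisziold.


underlying: se-iszu-o-ld
CLASS=ne - signalled by the affix -o
GRD=zo - signalled by the affix -ld
VEL=ib - signalled by the affix se-
check: seiszuold -> seisziold
lemma: iszu; CLASS=ne; GRD=zo; VEL=ib


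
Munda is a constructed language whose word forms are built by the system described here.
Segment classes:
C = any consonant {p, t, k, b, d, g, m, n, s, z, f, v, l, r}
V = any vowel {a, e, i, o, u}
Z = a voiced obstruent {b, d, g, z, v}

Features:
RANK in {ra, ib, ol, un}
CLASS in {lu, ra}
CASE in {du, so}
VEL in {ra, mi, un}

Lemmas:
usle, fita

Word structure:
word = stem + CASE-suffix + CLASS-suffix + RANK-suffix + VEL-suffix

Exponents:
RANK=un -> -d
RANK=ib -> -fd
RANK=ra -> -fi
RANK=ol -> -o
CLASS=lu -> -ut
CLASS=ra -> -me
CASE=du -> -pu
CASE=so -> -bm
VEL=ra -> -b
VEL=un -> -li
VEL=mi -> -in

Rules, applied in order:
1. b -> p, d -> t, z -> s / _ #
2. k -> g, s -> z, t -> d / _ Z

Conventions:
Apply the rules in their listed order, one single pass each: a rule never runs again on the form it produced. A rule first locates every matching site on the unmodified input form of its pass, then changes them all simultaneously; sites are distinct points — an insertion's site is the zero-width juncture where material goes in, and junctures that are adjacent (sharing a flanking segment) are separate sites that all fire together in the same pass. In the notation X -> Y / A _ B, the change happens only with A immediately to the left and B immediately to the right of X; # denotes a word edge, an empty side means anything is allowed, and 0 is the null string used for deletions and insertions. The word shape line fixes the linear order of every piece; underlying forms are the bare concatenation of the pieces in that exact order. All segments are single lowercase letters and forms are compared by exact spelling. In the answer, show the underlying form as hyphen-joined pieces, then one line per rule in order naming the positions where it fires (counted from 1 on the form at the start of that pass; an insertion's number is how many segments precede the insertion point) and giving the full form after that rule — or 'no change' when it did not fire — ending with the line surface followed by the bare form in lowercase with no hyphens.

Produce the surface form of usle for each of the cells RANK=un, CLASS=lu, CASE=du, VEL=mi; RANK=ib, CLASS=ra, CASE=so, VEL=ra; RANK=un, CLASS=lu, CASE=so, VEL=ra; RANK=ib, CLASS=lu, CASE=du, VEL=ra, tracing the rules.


cell RANK=un, CLASS=lu, CASE=du, VEL=mi:
underlying: usle-pu-ut-d-in
1. b -> p, d -> t, z -> s / _ #: no change
2. k -> g, s -> z, t -> d / _ Z: fires at position(s) 8: uslepuuddin
surface: uslepuuddin

cell RANK=ib, CLASS=ra, CASE=so, VEL=ra:
underlying: usle-bm-me-fd-b
1. b -> p, d -> t, z -> s / _ #: fires at position(s) 11: uslebmmefdp
2. k -> g, s -> z, t -> d / _ Z: no change
surface: uslebmmefdp

cell RANK=un, CLASS=lu, CASE=so, VEL=ra:
underlying: usle-bm-ut-d-b
1. b -> p, d -> t, z -> s / _ #: fires at position(s) 10: uslebmutdp
2. k -> g, s -> z, t -> d / _ Z: fires at position(s) 8: uslebmuddp
surface: uslebmuddp

cell RANK=ib, CLASS=lu, CASE=du, VEL=ra:
underlying: usle-pu-ut-fd-b
1. b -> p, d -> t, z -> s / _ #: fires at position(s) 11: uslepuutfdp
2. k -> g, s -> z, t -> d / _ Z: no change
surface: uslepuutfdp


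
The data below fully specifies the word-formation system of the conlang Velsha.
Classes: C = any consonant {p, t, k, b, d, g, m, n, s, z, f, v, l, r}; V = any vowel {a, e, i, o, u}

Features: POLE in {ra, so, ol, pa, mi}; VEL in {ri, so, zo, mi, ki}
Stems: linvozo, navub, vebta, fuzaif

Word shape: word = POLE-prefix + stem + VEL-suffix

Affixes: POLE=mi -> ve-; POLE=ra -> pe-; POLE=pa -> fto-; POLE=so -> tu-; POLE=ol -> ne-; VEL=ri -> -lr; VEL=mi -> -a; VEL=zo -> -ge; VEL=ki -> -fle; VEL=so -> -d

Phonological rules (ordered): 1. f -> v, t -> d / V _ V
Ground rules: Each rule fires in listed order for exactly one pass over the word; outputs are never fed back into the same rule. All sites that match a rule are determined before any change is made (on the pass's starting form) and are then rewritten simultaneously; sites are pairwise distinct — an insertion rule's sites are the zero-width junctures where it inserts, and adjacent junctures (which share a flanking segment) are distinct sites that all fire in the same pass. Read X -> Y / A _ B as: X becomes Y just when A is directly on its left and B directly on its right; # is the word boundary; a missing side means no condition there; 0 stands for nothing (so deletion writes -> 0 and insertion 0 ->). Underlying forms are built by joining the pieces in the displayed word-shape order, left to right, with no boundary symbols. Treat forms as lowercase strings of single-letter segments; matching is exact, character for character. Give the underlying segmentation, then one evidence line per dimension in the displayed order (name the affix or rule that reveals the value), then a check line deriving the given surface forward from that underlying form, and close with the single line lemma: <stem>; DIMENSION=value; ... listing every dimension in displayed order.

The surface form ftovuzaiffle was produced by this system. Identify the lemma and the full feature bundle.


underlying: fto-fuzaif-fle
POLE=pa - signalled by the affix fto-
VEL=ki - signalled by the affix -fle
check: ftofuzaiffle -> ftovuzaiffle
lemma: fuzaif; POLE=pa; VEL=ki


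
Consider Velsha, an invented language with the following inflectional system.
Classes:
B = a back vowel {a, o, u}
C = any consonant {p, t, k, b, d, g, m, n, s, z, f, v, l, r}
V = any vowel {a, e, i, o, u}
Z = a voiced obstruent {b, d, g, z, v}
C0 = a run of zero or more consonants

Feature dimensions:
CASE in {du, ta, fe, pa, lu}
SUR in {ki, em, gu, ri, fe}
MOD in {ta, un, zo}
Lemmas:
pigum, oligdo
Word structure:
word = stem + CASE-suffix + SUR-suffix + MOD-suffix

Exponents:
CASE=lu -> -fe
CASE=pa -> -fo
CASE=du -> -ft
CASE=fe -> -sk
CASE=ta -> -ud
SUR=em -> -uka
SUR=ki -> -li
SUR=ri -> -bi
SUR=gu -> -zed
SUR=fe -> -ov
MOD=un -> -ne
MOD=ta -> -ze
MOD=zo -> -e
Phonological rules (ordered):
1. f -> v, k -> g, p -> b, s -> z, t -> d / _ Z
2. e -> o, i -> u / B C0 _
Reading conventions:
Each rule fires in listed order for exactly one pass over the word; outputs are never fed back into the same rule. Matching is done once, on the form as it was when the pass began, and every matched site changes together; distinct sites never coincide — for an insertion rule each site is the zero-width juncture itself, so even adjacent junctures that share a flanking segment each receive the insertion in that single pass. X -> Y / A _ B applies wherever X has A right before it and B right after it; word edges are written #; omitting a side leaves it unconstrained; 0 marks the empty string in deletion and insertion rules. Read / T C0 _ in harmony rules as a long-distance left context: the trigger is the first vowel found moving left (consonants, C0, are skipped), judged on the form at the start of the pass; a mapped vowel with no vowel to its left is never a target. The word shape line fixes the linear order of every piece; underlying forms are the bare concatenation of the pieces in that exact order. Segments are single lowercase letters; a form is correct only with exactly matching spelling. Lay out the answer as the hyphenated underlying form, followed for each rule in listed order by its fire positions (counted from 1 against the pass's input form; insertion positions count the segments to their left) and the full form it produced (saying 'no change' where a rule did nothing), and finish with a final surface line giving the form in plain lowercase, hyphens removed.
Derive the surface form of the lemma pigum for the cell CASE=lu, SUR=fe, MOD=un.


underlying: pigum-fe-ov-ne
1. f -> v, k -> g, p -> b, s -> z, t -> d / _ Z: no change
2. e -> o, i -> u / B C0 _: fires at position(s) 7, 11: pigumfoovno
surface: pigumfoovno


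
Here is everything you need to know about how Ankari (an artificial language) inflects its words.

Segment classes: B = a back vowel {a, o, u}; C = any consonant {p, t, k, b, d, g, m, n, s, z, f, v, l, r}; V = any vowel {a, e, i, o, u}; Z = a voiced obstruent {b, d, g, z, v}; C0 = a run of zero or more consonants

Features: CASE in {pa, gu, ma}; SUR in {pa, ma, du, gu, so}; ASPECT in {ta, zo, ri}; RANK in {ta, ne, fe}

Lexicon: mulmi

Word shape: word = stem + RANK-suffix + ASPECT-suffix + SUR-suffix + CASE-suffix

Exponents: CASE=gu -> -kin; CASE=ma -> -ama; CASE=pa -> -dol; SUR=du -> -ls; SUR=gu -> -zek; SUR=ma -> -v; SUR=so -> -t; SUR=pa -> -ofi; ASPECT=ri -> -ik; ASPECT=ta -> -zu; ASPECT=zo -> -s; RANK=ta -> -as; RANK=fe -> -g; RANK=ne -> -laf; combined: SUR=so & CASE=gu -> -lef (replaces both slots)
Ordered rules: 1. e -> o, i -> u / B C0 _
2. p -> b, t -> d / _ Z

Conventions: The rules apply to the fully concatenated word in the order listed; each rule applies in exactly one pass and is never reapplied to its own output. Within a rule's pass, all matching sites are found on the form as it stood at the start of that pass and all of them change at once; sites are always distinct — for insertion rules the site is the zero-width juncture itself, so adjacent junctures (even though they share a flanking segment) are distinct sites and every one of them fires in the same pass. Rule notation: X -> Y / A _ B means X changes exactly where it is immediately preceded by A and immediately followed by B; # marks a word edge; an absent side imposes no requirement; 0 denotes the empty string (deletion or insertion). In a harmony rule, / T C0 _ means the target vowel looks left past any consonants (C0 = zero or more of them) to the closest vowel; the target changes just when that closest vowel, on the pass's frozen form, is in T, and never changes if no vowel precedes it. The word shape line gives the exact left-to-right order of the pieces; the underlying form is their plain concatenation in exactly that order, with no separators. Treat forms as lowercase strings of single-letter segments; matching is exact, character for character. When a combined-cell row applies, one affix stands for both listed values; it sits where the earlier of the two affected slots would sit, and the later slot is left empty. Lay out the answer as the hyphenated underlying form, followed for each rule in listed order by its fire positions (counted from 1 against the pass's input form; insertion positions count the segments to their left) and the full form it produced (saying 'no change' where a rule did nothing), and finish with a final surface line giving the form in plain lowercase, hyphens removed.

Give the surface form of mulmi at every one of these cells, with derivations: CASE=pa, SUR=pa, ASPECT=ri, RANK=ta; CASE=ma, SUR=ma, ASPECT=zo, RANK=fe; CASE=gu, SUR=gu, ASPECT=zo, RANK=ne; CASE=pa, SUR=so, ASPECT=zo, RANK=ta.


cell CASE=pa, SUR=pa, ASPECT=ri, RANK=ta:
underlying: mulmi-as-ik-ofi-dol
1. e -> o, i -> u / B C0 _: fires at position(s) 5, 8, 12: mulmuasukofudol
2. p -> b, t -> d / _ Z: no change
surface: mulmuasukofudol

cell CASE=ma, SUR=ma, ASPECT=zo, RANK=fe:
underlying: mulmi-g-s-v-ama
1. e -> o, i -> u / B C0 _: fires at position(s) 5: mulmugsvama
2. p -> b, t -> d / _ Z: no change
surface: mulmugsvama

cell CASE=gu, SUR=gu, ASPECT=zo, RANK=ne:
underlying: mulmi-laf-s-zek-kin
1. e -> o, i -> u / B C0 _: fires at position(s) 5, 11: mulmulafszokkin
2. p -> b, t -> d / _ Z: no change
surface: mulmulafszokkin

cell CASE=pa, SUR=so, ASPECT=zo, RANK=ta:
underlying: mulmi-as-s-t-dol
1. e -> o, i -> u / B C0 _: fires at position(s) 5: mulmuasstdol
2. p -> b, t -> d / _ Z: fires at position(s) 9: mulmuassddol
surface: mulmuassddol


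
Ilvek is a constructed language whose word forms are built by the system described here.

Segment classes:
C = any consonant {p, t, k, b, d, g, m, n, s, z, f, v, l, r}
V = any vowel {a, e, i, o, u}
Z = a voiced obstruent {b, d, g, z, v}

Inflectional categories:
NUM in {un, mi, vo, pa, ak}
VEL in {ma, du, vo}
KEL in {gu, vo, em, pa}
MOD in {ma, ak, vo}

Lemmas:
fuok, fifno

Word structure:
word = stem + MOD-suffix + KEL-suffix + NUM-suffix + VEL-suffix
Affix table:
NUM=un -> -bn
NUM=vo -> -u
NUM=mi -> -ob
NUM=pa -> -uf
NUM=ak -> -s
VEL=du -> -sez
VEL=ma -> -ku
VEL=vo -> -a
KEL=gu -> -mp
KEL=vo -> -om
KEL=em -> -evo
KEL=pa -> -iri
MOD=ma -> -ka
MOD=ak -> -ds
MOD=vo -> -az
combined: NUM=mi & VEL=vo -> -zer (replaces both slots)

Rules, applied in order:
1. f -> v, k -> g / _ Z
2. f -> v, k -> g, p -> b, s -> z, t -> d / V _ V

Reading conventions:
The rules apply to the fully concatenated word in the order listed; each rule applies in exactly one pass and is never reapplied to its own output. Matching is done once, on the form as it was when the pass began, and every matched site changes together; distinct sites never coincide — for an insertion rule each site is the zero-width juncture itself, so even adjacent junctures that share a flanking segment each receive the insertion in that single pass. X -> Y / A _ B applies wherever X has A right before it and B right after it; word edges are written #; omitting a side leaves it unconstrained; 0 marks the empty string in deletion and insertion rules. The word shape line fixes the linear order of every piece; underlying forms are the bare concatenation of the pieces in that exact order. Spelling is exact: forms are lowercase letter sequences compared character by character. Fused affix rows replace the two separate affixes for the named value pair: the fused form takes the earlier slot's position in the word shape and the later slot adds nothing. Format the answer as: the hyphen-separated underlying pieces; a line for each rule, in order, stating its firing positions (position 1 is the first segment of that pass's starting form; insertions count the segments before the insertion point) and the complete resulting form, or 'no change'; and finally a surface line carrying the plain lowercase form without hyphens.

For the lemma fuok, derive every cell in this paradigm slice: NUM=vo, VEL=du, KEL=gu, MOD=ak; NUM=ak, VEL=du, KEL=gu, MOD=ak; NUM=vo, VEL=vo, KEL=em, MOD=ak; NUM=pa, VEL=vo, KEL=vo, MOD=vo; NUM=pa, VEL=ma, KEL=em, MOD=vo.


cell NUM=vo, VEL=du, KEL=gu, MOD=ak:
underlying: fuok-ds-mp-u-sez
1. f -> v, k -> g / _ Z: fires at position(s) 4: fuogdsmpusez
2. f -> v, k -> g, p -> b, s -> z, t -> d / V _ V: fires at position(s) 10: fuogdsmpuzez
surface: fuogdsmpuzez

cell NUM=ak, VEL=du, KEL=gu, MOD=ak:
underlying: fuok-ds-mp-s-sez
1. f -> v, k -> g / _ Z: fires at position(s) 4: fuogdsmpssez
2. f -> v, k -> g, p -> b, s -> z, t -> d / V _ V: no change
surface: fuogdsmpssez

cell NUM=vo, VEL=vo, KEL=em, MOD=ak:
underlying: fuok-ds-evo-u-a
1. f -> v, k -> g / _ Z: fires at position(s) 4: fuogdsevoua
2. f -> v, k -> g, p -> b, s -> z, t -> d / V _ V: no change
surface: fuogdsevoua

cell NUM=pa, VEL=vo, KEL=vo, MOD=vo:
underlying: fuok-az-om-uf-a
1. f -> v, k -> g / _ Z: no change
2. f -> v, k -> g, p -> b, s -> z, t -> d / V _ V: fires at position(s) 4, 10: fuogazomuva
surface: fuogazomuva

cell NUM=pa, VEL=ma, KEL=em, MOD=vo:
underlying: fuok-az-evo-uf-ku
1. f -> v, k -> g / _ Z: no change
2. f -> v, k -> g, p -> b, s -> z, t -> d / V _ V: fires at position(s) 4: fuogazevoufku
surface: fuogazevoufku


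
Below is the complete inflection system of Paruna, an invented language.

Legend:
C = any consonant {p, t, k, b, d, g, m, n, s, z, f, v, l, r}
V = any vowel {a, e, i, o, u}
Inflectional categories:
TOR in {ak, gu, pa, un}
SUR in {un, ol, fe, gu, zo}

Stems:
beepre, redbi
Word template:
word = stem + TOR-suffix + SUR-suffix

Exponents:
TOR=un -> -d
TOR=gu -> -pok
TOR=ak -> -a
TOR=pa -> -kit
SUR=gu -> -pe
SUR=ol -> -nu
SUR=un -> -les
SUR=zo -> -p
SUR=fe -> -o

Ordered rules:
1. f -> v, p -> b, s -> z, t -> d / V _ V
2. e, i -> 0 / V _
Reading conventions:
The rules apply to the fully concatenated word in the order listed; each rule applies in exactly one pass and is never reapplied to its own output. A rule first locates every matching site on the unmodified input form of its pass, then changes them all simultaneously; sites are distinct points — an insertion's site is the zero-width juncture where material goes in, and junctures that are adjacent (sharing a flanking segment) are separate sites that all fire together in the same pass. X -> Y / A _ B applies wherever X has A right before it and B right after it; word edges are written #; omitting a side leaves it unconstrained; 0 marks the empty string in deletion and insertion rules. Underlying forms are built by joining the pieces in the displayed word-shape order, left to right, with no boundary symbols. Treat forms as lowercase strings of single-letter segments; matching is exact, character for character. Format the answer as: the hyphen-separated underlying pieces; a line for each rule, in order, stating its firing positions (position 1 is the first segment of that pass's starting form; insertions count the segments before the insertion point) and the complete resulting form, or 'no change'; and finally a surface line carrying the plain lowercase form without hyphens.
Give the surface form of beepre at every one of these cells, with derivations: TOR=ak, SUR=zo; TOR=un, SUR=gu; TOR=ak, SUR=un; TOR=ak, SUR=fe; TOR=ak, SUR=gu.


cell TOR=ak, SUR=zo:
underlying: beepre-a-p
1. f -> v, p -> b, s -> z, t -> d / V _ V: no change
2. e, i -> 0 / V _: fires at position(s) 3: bepreap
surface: bepreap

cell TOR=un, SUR=gu:
underlying: beepre-d-pe
1. f -> v, p -> b, s -> z, t -> d / V _ V: no change
2. e, i -> 0 / V _: fires at position(s) 3: bepredpe
surface: bepredpe

cell TOR=ak, SUR=un:
underlying: beepre-a-les
1. f -> v, p -> b, s -> z, t -> d / V _ V: no change
2. e, i -> 0 / V _: fires at position(s) 3: bepreales
surface: bepreales

cell TOR=ak, SUR=fe:
underlying: beepre-a-o
1. f -> v, p -> b, s -> z, t -> d / V _ V: no change
2. e, i -> 0 / V _: fires at position(s) 3: bepreao
surface: bepreao

cell TOR=ak, SUR=gu:
underlying: beepre-a-pe
1. f -> v, p -> b, s -> z, t -> d / V _ V: fires at position(s) 8: beepreabe
2. e, i -> 0 / V _: fires at position(s) 3: bepreabe
surface: bepreabe


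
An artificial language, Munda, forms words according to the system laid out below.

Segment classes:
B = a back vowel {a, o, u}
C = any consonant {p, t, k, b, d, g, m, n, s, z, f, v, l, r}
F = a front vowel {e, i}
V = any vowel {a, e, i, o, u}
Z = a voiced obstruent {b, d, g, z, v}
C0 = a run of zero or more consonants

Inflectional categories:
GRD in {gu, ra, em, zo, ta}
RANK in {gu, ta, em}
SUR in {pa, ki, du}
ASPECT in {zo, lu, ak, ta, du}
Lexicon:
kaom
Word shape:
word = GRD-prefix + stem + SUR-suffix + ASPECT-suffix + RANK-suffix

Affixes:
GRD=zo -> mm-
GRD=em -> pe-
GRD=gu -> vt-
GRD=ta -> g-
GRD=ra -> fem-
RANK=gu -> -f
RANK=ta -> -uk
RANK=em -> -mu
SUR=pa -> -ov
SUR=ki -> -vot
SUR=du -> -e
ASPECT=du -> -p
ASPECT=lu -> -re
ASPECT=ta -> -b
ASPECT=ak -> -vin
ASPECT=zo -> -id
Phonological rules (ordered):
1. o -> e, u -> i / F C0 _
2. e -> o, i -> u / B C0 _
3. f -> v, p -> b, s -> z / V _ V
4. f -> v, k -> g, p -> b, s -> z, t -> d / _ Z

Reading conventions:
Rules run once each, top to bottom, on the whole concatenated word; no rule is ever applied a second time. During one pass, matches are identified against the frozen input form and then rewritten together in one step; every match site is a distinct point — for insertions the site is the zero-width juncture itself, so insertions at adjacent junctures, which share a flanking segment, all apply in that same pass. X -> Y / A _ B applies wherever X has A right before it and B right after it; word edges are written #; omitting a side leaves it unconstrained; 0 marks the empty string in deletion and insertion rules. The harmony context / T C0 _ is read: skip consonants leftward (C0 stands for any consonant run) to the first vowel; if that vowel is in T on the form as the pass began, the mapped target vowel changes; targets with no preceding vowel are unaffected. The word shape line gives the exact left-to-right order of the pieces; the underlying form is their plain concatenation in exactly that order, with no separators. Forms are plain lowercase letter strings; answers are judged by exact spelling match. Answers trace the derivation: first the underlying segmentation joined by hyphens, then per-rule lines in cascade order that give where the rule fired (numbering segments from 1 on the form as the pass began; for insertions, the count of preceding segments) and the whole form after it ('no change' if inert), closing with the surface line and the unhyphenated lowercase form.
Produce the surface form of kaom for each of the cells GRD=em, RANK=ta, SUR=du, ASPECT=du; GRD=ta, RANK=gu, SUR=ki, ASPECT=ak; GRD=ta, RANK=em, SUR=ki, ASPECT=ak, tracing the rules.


cell GRD=em, RANK=ta, SUR=du, ASPECT=du:
underlying: pe-kaom-e-p-uk
1. o -> e, u -> i / F C0 _: fires at position(s) 9: pekaomepik
2. e -> o, i -> u / B C0 _: fires at position(s) 7: pekaomopik
3. f -> v, p -> b, s -> z / V _ V: fires at position(s) 8: pekaomobik
4. f -> v, k -> g, p -> b, s -> z, t -> d / _ Z: no change
surface: pekaomobik

cell GRD=ta, RANK=gu, SUR=ki, ASPECT=ak:
underlying: g-kaom-vot-vin-f
1. o -> e, u -> i / F C0 _: no change
2. e -> o, i -> u / B C0 _: fires at position(s) 10: gkaomvotvunf
3. f -> v, p -> b, s -> z / V _ V: no change
4. f -> v, k -> g, p -> b, s -> z, t -> d / _ Z: fires at position(s) 8: gkaomvodvunf
surface: gkaomvodvunf

cell GRD=ta, RANK=em, SUR=ki, ASPECT=ak:
underlying: g-kaom-vot-vin-mu
1. o -> e, u -> i / F C0 _: fires at position(s) 13: gkaomvotvinmi
2. e -> o, i -> u / B C0 _: fires at position(s) 10: gkaomvotvunmi
3. f -> v, p -> b, s -> z / V _ V: no change
4. f -> v, k -> g, p -> b, s -> z, t -> d / _ Z: fires at position(s) 8: gkaomvodvunmi
surface: gkaomvodvunmi


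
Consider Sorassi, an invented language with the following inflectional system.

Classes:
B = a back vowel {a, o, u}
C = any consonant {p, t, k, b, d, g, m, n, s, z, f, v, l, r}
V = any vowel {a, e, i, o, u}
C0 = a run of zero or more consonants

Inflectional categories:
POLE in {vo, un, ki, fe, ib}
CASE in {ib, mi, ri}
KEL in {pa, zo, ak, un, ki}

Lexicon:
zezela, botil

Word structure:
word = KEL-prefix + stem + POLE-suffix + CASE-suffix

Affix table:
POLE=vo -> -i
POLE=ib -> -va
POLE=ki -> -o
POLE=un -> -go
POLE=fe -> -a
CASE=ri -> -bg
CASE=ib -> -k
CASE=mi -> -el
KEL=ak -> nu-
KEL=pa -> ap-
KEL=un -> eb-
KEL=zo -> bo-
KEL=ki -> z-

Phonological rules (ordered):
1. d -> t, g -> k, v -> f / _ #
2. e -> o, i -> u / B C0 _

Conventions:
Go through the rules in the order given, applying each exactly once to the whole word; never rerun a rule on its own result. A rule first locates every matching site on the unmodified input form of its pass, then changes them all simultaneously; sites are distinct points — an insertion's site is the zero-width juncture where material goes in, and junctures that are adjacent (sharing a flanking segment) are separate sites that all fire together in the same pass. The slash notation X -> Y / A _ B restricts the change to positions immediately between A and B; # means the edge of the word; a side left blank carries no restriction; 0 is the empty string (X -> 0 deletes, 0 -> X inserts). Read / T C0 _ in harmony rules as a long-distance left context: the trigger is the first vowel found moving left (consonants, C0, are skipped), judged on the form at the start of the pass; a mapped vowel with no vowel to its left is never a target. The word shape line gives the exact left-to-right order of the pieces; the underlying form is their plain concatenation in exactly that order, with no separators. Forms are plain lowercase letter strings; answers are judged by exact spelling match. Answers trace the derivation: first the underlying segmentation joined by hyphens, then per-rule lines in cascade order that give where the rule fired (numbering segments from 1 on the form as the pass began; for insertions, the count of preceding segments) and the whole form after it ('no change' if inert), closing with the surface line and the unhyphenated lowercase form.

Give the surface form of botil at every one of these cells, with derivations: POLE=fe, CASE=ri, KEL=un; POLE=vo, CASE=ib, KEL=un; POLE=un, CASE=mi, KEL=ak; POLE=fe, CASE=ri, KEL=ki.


cell POLE=fe, CASE=ri, KEL=un:
underlying: eb-botil-a-bg
1. d -> t, g -> k, v -> f / _ #: fires at position(s) 10: ebbotilabk
2. e -> o, i -> u / B C0 _: fires at position(s) 6: ebbotulabk
surface: ebbotulabk

cell POLE=vo, CASE=ib, KEL=un:
underlying: eb-botil-i-k
1. d -> t, g -> k, v -> f / _ #: no change
2. e -> o, i -> u / B C0 _: fires at position(s) 6: ebbotulik
surface: ebbotulik

cell POLE=un, CASE=mi, KEL=ak:
underlying: nu-botil-go-el
1. d -> t, g -> k, v -> f / _ #: no change
2. e -> o, i -> u / B C0 _: fires at position(s) 6, 10: nubotulgool
surface: nubotulgool

cell POLE=fe, CASE=ri, KEL=ki:
underlying: z-botil-a-bg
1. d -> t, g -> k, v -> f / _ #: fires at position(s) 9: zbotilabk
2. e -> o, i -> u / B C0 _: fires at position(s) 5: zbotulabk
surface: zbotulabk


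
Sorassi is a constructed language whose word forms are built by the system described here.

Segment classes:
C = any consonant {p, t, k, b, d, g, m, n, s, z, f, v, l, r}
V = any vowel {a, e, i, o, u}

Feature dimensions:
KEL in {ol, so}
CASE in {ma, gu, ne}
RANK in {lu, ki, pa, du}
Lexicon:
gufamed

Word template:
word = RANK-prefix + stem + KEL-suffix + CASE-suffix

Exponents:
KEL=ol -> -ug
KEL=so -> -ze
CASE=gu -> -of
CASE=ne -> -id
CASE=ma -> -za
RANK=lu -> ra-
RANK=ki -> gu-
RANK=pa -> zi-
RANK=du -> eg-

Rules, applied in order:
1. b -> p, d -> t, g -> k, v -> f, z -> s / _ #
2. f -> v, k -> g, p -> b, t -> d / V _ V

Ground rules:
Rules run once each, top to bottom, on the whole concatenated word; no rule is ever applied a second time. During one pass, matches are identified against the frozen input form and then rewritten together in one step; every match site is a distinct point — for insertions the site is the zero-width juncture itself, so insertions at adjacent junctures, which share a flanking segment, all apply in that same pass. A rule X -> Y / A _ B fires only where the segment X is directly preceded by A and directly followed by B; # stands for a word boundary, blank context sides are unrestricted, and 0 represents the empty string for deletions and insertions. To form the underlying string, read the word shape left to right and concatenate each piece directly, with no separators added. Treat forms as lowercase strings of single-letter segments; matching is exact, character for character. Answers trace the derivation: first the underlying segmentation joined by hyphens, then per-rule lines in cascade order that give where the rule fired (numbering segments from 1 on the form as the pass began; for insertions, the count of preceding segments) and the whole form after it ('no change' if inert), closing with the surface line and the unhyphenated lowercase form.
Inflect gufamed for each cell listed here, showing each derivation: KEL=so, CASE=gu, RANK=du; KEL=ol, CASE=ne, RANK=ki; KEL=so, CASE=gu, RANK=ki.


cell KEL=so, CASE=gu, RANK=du:
underlying: eg-gufamed-ze-of
1. b -> p, d -> t, g -> k, v -> f, z -> s / _ #: no change
2. f -> v, k -> g, p -> b, t -> d / V _ V: fires at position(s) 5: egguvamedzeof
surface: egguvamedzeof

cell KEL=ol, CASE=ne, RANK=ki:
underlying: gu-gufamed-ug-id
1. b -> p, d -> t, g -> k, v -> f, z -> s / _ #: fires at position(s) 13: gugufamedugit
2. f -> v, k -> g, p -> b, t -> d / V _ V: fires at position(s) 5: guguvamedugit
surface: guguvamedugit

cell KEL=so, CASE=gu, RANK=ki:
underlying: gu-gufamed-ze-of
1. b -> p, d -> t, g -> k, v -> f, z -> s / _ #: no change
2. f -> v, k -> g, p -> b, t -> d / V _ V: fires at position(s) 5: guguvamedzeof
surface: guguvamedzeof
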